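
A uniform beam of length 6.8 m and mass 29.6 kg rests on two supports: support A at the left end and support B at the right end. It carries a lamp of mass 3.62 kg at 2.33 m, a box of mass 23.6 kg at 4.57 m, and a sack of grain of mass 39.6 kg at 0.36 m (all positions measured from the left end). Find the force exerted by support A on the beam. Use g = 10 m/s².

R_A ≈ 624 N

Taking torques about support B:
Beam weight: 29.6 × 10 = 296 N down at 3.4 m → arm 3.4 m, τ = 296 × 3.4 = 1006 N·m counterclockwise.
Lamp: 3.62 × 10 = 36.2 N down at 2.33 m → arm 4.47 m, τ = 36.2 × 4.47 = 161.8 N·m counterclockwise.
Box: 23.6 × 10 = 236 N down at 4.57 m → arm 2.23 m, τ = 236 × 2.23 = 526.3 N·m counterclockwise.
Sack of grain: 39.6 × 10 = 396 N down at 0.36 m → arm 6.44 m, τ = 396 × 6.44 = 2550 N·m counterclockwise.
Net load moment about support B = 4244 N·m counterclockwise.
Reaction R at support A is upward at 0 m, arm 6.8 m → moment R × 6.8 clockwise.
Balancing moments: R × 6.8 = 4244, giving R = 624 N.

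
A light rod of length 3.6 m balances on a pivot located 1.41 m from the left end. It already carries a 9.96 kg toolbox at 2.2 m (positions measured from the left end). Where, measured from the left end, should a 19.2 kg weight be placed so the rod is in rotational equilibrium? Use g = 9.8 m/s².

x ≈ 1 m from the left end

About the pivot (at 1.41 m from the left end):
Toolbox: 9.96 × 9.8 = 97.61 N down at 2.2 m → arm 0.79 m, τ = 97.61 × 0.79 = 77.11 N·m clockwise.
Net moment of existing loads = 77.11 N·m clockwise.
The weight weighs 19.2 × 9.8 = 188.2 N and must supply an equal counterclockwise moment, so its lever arm about the pivot is 77.11 / 188.2 = 0.41 m.
That puts it at 1.41 − 0.41 = 1 m from the left end.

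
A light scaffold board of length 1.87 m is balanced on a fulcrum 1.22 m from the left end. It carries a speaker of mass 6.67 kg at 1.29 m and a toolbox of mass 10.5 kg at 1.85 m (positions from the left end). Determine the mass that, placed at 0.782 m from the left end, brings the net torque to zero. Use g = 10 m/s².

m ≈ 16.2 kg

Choose the fulcrum (at 1.22 m from the left end) as the axis so the support reaction has zero arm there.
Speaker: 6.67 × 10 = 66.7 N down at 1.29 m → arm 0.07 m, τ = 66.7 × 0.07 = 4.669 N·m clockwise.
Toolbox: 10.5 × 10 = 105 N down at 1.85 m → arm 0.63 m, τ = 105 × 0.63 = 66.15 N·m clockwise.
Net moment of known loads = 70.82 N·m clockwise.
An unknown mass m at 0.782 m has arm 0.438 m; its moment is m·g·0.438 counterclockwise.
Balancing moments: m × 10 × 0.438 = 70.82, giving m = 70.82 / (10 × 0.438) = 16.2 kg.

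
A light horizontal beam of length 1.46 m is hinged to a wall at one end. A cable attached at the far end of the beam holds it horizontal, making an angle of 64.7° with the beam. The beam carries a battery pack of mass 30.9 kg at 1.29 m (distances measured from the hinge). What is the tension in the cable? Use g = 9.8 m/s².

T ≈ 296 N

Choose the hinge as the axis so the unknown hinge reaction has zero arm there.
Battery pack: 30.9 × 9.8 = 302.8 N down at 1.29 m → arm 1.29 m, τ = 302.8 × 1.29 = 390.6 N·m clockwise.
Total clockwise load moment = 390.6 N·m.
The cable tension T acts at 1.46 m; only its component perpendicular to the beam, T sinθ, produces torque. sin 64.7° = 0.9041.
Setting net torque to zero: T × 1.46 × 0.9041 = 390.6 → T = 390.6 / 1.32 = 296 N.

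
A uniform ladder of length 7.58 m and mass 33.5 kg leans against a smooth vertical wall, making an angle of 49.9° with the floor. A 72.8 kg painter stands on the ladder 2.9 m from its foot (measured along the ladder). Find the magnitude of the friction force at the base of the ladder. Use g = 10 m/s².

f ≈ 376 N

Taking torques about the foot of the ladder:
Ladder weight 33.5×10 = 335 N acts at 3.79 m along the ladder; its horizontal arm is 3.79·cos49.9° = 2.441 m → τ = 817.7 N·m clockwise.
Painter: 72.8×10 = 728 N at 2.9 m → arm 1.868 m → τ = 1360 N·m clockwise.
Wall normal N acts horizontally at the top; its moment arm is the height L sinθ = 7.58·sin49.9° = 5.798 m, counterclockwise.
For rotational equilibrium, N × 5.798 = 2178, so N = 376 N.
ΣFx = 0: friction at the foot balances the wall's push, so f = N_wall = 376 N.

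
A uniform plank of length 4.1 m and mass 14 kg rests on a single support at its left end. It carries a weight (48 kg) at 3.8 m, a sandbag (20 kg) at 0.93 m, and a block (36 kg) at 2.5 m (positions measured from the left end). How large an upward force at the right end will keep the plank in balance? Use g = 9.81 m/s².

Choose the left end as the axis so the unknown pivot reaction has zero arm there.
Beam weight: 14 × 9.81 = 137.3 N down at 2.05 m → arm 2.05 m, τ = 137.3 × 2.05 = 281.5 N·m clockwise.
Weight: 48 × 9.81 = 470.9 N down at 3.8 m → arm 3.8 m, τ = 470.9 × 3.8 = 1789 N·m clockwise.
Sandbag: 20 × 9.81 = 196.2 N down at 0.93 m → arm 0.93 m, τ = 196.2 × 0.93 = 182.5 N·m clockwise.
Block: 36 × 9.81 = 353.2 N down at 2.5 m → arm 2.5 m, τ = 353.2 × 2.5 = 883 N·m clockwise.
Net moment of the loads = 3136 N·m clockwise.
The upward force F acts at the right end, arm 4.1 m, giving F × 4.1 counterclockwise.
Στ = 0 ⇒ F × 4.1 = 3136 ⇒ F = 3136 / 4.1 = 765 N.

F ≈ 765 N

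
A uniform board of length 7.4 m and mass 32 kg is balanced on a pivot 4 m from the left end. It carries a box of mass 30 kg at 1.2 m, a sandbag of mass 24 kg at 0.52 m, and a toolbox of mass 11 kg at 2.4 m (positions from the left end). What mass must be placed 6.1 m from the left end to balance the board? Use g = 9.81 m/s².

m ≈ 92.7 kg

Sum moments about the pivot (at 4 m from the left end) (the support reaction has zero arm there).
Beam weight: 32 × 9.81 = 313.9 N down at 3.7 m → arm 0.3 m, τ = 313.9 × 0.3 = 94.17 N·m counterclockwise.
Box: 30 × 9.81 = 294.3 N down at 1.2 m → arm 2.8 m, τ = 294.3 × 2.8 = 824 N·m counterclockwise.
Sandbag: 24 × 9.81 = 235.4 N down at 0.52 m → arm 3.48 m, τ = 235.4 × 3.48 = 819.2 N·m counterclockwise.
Toolbox: 11 × 9.81 = 107.9 N down at 2.4 m → arm 1.6 m, τ = 107.9 × 1.6 = 172.6 N·m counterclockwise.
Net moment of known loads = 1910 N·m counterclockwise.
An unknown mass m at 6.1 m has arm 2.1 m; its moment is m·g·2.1 clockwise.
Setting net torque to zero: m × 9.81 × 2.1 = 1910 → m = 1910 / (9.81 × 2.1) = 92.7 kg.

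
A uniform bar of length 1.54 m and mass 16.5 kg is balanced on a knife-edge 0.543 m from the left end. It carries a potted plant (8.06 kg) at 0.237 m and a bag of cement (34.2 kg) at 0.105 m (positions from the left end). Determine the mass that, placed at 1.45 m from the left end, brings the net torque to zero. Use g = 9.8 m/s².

m ≈ 15.1 kg

Taking torques about the knife-edge (at 0.543 m from the left end):
Beam weight: 16.5 × 9.8 = 161.7 N down at 0.77 m → arm 0.227 m, τ = 161.7 × 0.227 = 36.71 N·m clockwise.
Potted plant: 8.06 × 9.8 = 78.99 N down at 0.237 m → arm 0.306 m, τ = 78.99 × 0.306 = 24.17 N·m counterclockwise.
Bag of cement: 34.2 × 9.8 = 335.2 N down at 0.105 m → arm 0.438 m, τ = 335.2 × 0.438 = 146.8 N·m counterclockwise.
Net moment of known loads = 134.3 N·m counterclockwise.
An unknown mass m at 1.45 m has arm 0.907 m; its moment is m·g·0.907 clockwise.
Στ = 0 ⇒ m × 9.8 × 0.907 = 134.3 ⇒ m = 134.3 / (9.8 × 0.907) = 15.1 kg.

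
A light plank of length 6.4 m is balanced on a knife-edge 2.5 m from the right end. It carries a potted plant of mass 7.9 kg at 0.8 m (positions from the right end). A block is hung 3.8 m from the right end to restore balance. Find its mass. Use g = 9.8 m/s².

m ≈ 10.3 kg

Take moments about the knife-edge (at 2.5 m from the right end).
Potted plant: 7.9 × 9.8 = 77.42 N down at 0.8 m → arm 1.7 m, τ = 77.42 × 1.7 = 131.6 N·m clockwise.
Net moment of known loads = 131.6 N·m clockwise.
An unknown mass m at 3.8 m has arm 1.3 m; its moment is m·g·1.3 counterclockwise.
Setting net torque to zero: m × 9.8 × 1.3 = 131.6 → m = 131.6 / (9.8 × 1.3) = 10.3 kg.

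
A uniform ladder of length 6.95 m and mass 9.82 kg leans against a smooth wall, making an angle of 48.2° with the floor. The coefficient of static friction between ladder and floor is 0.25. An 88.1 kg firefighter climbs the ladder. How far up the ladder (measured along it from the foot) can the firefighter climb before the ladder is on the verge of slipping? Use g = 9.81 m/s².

d ≈ 1.77 m

About the foot of the ladder:
Ladder weight 9.82×9.81 = 96.33 N acts at 3.475 m along the ladder; its horizontal arm is 3.475·cos48.2° = 2.316 m → τ = 223.1 N·m clockwise.
Firefighter weight 88.1×9.81 = 864.3 N at distance d → arm d·cos48.2° → τ = 864.3·d·0.6665 clockwise.
Wall normal N at the top has arm L sinθ = 5.181 m counterclockwise, so Στ = 0 gives N·5.181 = 223.1 + 576.1·d.
ΣFy = 0 ⇒ N_floor = 960.6 N, so the maximum friction is μ_s·N_floor = 0.25×960.6 = 240.2 N. ΣFx = 0 ⇒ N_wall = f, so at the slipping point N = 240.2 N.
Substituting: 240.2×5.181 = 223.1 + 576.1·d ⇒ d = (1244 − 223.1) / 576.1 = 1.77 m.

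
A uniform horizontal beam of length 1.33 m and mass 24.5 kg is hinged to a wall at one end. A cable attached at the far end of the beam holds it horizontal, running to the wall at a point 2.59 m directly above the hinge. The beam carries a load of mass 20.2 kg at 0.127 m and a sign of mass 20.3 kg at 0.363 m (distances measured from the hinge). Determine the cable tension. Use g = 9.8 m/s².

About the hinge:
Beam weight: 24.5 × 9.8 = 240.1 N down at 0.665 m → arm 0.665 m, τ = 240.1 × 0.665 = 159.7 N·m clockwise.
Load: 20.2 × 9.8 = 198 N down at 0.127 m → arm 0.127 m, τ = 198 × 0.127 = 25.15 N·m clockwise.
Sign: 20.3 × 9.8 = 198.9 N down at 0.363 m → arm 0.363 m, τ = 198.9 × 0.363 = 72.2 N·m clockwise.
Total clockwise load moment = 257.1 N·m.
The cable tension T acts at 1.33 m; only its component perpendicular to the beam, T sinθ, produces torque. sinθ = h/√(h²+d²) = 2.59/√(2.59²+1.33²) = 0.8896.
For rotational equilibrium, T × 1.33 × 0.8896 = 257.1, so T = 257.1 / 1.183 = 217 N.

T ≈ 217 N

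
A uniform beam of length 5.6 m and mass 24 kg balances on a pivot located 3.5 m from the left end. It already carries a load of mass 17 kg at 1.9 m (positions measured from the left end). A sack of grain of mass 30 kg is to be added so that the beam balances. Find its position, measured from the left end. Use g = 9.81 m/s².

About the pivot (at 3.5 m from the left end):
Beam weight: 24 × 9.81 = 235.4 N down at 2.8 m → arm 0.7 m, τ = 235.4 × 0.7 = 164.8 N·m counterclockwise.
Load: 17 × 9.81 = 166.8 N down at 1.9 m → arm 1.6 m, τ = 166.8 × 1.6 = 266.9 N·m counterclockwise.
Net moment of existing loads = 431.7 N·m counterclockwise.
The sack of grain weighs 30 × 9.81 = 294.3 N and must supply an equal clockwise moment, so its lever arm about the pivot is 431.7 / 294.3 = 1.47 m.
That puts it at 3.5 + 1.47 = 4.97 m from the left end.

x ≈ 4.97 m from the left end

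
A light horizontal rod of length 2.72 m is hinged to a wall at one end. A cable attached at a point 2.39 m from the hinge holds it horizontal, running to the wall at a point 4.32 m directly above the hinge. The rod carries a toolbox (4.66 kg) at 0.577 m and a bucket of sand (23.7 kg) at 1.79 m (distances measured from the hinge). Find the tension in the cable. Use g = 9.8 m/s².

T ≈ 211 N

Sum moments about the hinge (the unknown hinge reaction has zero arm there).
Toolbox: 4.66 × 9.8 = 45.67 N down at 0.577 m → arm 0.577 m, τ = 45.67 × 0.577 = 26.35 N·m clockwise.
Bucket of sand: 23.7 × 9.8 = 232.3 N down at 1.79 m → arm 1.79 m, τ = 232.3 × 1.79 = 415.8 N·m clockwise.
Total clockwise load moment = 442.2 N·m.
The cable tension T acts at 2.39 m; only its component perpendicular to the rod, T sinθ, produces torque. sinθ = h/√(h²+d²) = 4.32/√(4.32²+2.39²) = 0.875.
Setting net torque to zero: T × 2.39 × 0.875 = 442.2 → T = 442.2 / 2.091 = 211 N.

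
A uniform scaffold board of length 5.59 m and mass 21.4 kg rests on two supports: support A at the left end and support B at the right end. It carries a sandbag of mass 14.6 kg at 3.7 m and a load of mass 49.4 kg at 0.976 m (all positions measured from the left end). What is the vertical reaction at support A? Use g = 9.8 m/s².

Taking torques about support B:
Beam weight: 21.4 × 9.8 = 209.7 N down at 2.795 m → arm 2.795 m, τ = 209.7 × 2.795 = 586.1 N·m counterclockwise.
Sandbag: 14.6 × 9.8 = 143.1 N down at 3.7 m → arm 1.89 m, τ = 143.1 × 1.89 = 270.5 N·m counterclockwise.
Load: 49.4 × 9.8 = 484.1 N down at 0.976 m → arm 4.614 m, τ = 484.1 × 4.614 = 2234 N·m counterclockwise.
Net load moment about support B = 3091 N·m counterclockwise.
Reaction R at support A is upward at 0 m, arm 5.59 m → moment R × 5.59 clockwise.
Στ = 0 ⇒ R × 5.59 = 3091 ⇒ R = 553 N.

R_A ≈ 553 N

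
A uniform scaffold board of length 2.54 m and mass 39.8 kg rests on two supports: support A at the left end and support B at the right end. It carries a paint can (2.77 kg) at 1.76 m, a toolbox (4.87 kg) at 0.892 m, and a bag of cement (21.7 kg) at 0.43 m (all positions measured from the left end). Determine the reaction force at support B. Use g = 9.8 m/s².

About support A:
Beam weight: 39.8 × 9.8 = 390 N down at 1.27 m → arm 1.27 m, τ = 390 × 1.27 = 495.3 N·m clockwise.
Paint can: 2.77 × 9.8 = 27.15 N down at 1.76 m → arm 1.76 m, τ = 27.15 × 1.76 = 47.78 N·m clockwise.
Toolbox: 4.87 × 9.8 = 47.73 N down at 0.892 m → arm 0.892 m, τ = 47.73 × 0.892 = 42.58 N·m clockwise.
Bag of cement: 21.7 × 9.8 = 212.7 N down at 0.43 m → arm 0.43 m, τ = 212.7 × 0.43 = 91.46 N·m clockwise.
Net load moment about support A = 677.1 N·m clockwise.
Reaction R at support B is upward at 2.54 m, arm 2.54 m → moment R × 2.54 counterclockwise.
Balancing moments: R × 2.54 = 677.1, giving R = 267 N.

R_B ≈ 267 N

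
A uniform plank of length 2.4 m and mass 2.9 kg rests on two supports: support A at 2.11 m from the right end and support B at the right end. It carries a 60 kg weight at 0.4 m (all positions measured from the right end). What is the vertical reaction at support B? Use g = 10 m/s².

Choose support A as the axis so its reaction then has zero moment arm.
Beam weight: 2.9 × 10 = 29 N down at 1.2 m → arm 0.91 m, τ = 29 × 0.91 = 26.39 N·m clockwise.
Weight: 60 × 10 = 600 N down at 0.4 m → arm 1.71 m, τ = 600 × 1.71 = 1026 N·m clockwise.
Net load moment about support A = 1052 N·m clockwise.
Reaction R at support B is upward at 0 m, arm 2.11 m → moment R × 2.11 counterclockwise.
For rotational equilibrium, R × 2.11 = 1052, so R = 499 N.

R_B ≈ 499 N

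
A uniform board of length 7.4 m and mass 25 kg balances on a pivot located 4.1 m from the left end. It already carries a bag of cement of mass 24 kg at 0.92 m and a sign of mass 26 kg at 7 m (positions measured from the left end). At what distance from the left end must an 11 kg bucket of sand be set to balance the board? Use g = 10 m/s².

x ≈ 5.09 m from the left end

Choose the pivot (at 4.1 m from the left end) as the axis so the support reaction has zero arm there.
Beam weight: 25 × 10 = 250 N down at 3.7 m → arm 0.4 m, τ = 250 × 0.4 = 100 N·m counterclockwise.
Bag of cement: 24 × 10 = 240 N down at 0.92 m → arm 3.18 m, τ = 240 × 3.18 = 763.2 N·m counterclockwise.
Sign: 26 × 10 = 260 N down at 7 m → arm 2.9 m, τ = 260 × 2.9 = 754 N·m clockwise.
Net moment of existing loads = 109.2 N·m counterclockwise.
The bucket of sand weighs 11 × 10 = 110 N and must supply an equal clockwise moment, so its lever arm about the pivot is 109.2 / 110 = 0.993 m.
That puts it at 4.1 + 0.993 = 5.09 m from the left end.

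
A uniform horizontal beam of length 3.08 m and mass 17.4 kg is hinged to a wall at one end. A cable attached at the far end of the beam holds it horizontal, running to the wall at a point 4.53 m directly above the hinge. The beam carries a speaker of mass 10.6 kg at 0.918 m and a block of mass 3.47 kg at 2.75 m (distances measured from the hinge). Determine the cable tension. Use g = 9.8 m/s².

T ≈ 177 N

Taking torques about the hinge:
Beam weight: 17.4 × 9.8 = 170.5 N down at 1.54 m → arm 1.54 m, τ = 170.5 × 1.54 = 262.6 N·m clockwise.
Speaker: 10.6 × 9.8 = 103.9 N down at 0.918 m → arm 0.918 m, τ = 103.9 × 0.918 = 95.38 N·m clockwise.
Block: 3.47 × 9.8 = 34.01 N down at 2.75 m → arm 2.75 m, τ = 34.01 × 2.75 = 93.53 N·m clockwise.
Total clockwise load moment = 451.5 N·m.
The cable tension T acts at 3.08 m; only its component perpendicular to the beam, T sinθ, produces torque. sinθ = h/√(h²+d²) = 4.53/√(4.53²+3.08²) = 0.827.
For rotational equilibrium, T × 3.08 × 0.827 = 451.5, so T = 451.5 / 2.547 = 177 N.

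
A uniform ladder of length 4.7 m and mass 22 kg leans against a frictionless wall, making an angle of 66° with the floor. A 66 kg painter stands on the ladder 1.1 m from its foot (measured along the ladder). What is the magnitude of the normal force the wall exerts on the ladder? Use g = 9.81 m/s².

N_wall ≈ 116 N

About the foot of the ladder:
Ladder weight 22×9.81 = 215.8 N acts at 2.35 m along the ladder; its horizontal arm is 2.35·cos66° = 0.9558 m → τ = 206.3 N·m clockwise.
Painter: 66×9.81 = 647.5 N at 1.1 m → arm 0.4474 m → τ = 289.7 N·m clockwise.
Wall normal N acts horizontally at the top; its moment arm is the height L sinθ = 4.7·sin66° = 4.294 m, counterclockwise.
Balancing moments: N × 4.294 = 496, giving N = 116 N.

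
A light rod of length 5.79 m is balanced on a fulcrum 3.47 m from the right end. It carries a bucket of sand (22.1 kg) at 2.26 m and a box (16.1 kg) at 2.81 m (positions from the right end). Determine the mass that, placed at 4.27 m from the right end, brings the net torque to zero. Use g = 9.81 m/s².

m ≈ 46.7 kg

Take moments about the fulcrum (at 3.47 m from the right end).
Bucket of sand: 22.1 × 9.81 = 216.8 N down at 2.26 m → arm 1.21 m, τ = 216.8 × 1.21 = 262.3 N·m clockwise.
Box: 16.1 × 9.81 = 157.9 N down at 2.81 m → arm 0.66 m, τ = 157.9 × 0.66 = 104.2 N·m clockwise.
Net moment of known loads = 366.5 N·m clockwise.
An unknown mass m at 4.27 m has arm 0.8 m; its moment is m·g·0.8 counterclockwise.
For rotational equilibrium, m × 9.81 × 0.8 = 366.5, so m = 366.5 / (9.81 × 0.8) = 46.7 kg.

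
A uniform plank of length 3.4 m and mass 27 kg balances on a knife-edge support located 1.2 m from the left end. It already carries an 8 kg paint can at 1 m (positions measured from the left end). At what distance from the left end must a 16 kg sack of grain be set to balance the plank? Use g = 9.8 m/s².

Taking torques about the knife-edge support (at 1.2 m from the left end):
Beam weight: 27 × 9.8 = 264.6 N down at 1.7 m → arm 0.5 m, τ = 264.6 × 0.5 = 132.3 N·m clockwise.
Paint can: 8 × 9.8 = 78.4 N down at 1 m → arm 0.2 m, τ = 78.4 × 0.2 = 15.68 N·m counterclockwise.
Net moment of existing loads = 116.6 N·m clockwise.
The sack of grain weighs 16 × 9.8 = 156.8 N and must supply an equal counterclockwise moment, so its lever arm about the knife-edge support is 116.6 / 156.8 = 0.744 m.
That puts it at 1.2 − 0.744 = 0.456 m from the left end.

x ≈ 0.456 m from the left end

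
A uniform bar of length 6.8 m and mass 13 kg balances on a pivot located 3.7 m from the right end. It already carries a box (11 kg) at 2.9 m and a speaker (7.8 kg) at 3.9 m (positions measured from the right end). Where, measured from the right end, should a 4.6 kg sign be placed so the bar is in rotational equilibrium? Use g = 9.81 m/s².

x ≈ 6.12 m from the right end

Choose the pivot (at 3.7 m from the right end) as the axis so the support reaction has zero arm there.
Beam weight: 13 × 9.81 = 127.5 N down at 3.4 m → arm 0.3 m, τ = 127.5 × 0.3 = 38.25 N·m clockwise.
Box: 11 × 9.81 = 107.9 N down at 2.9 m → arm 0.8 m, τ = 107.9 × 0.8 = 86.32 N·m clockwise.
Speaker: 7.8 × 9.81 = 76.52 N down at 3.9 m → arm 0.2 m, τ = 76.52 × 0.2 = 15.3 N·m counterclockwise.
Net moment of existing loads = 109.3 N·m clockwise.
The sign weighs 4.6 × 9.81 = 45.13 N and must supply an equal counterclockwise moment, so its lever arm about the pivot is 109.3 / 45.13 = 2.42 m.
That puts it at 3.7 + 2.42 = 6.12 m from the right end.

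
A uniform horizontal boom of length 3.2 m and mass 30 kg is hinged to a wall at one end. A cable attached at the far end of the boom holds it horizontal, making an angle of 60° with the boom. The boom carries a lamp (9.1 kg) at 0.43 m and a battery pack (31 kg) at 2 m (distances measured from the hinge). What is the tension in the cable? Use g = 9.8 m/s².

T ≈ 403 N

Take moments about the hinge.
Beam weight: 30 × 9.8 = 294 N down at 1.6 m → arm 1.6 m, τ = 294 × 1.6 = 470.4 N·m clockwise.
Lamp: 9.1 × 9.8 = 89.18 N down at 0.43 m → arm 0.43 m, τ = 89.18 × 0.43 = 38.35 N·m clockwise.
Battery pack: 31 × 9.8 = 303.8 N down at 2 m → arm 2 m, τ = 303.8 × 2 = 607.6 N·m clockwise.
Total clockwise load moment = 1116 N·m.
The cable tension T acts at 3.2 m; only its component perpendicular to the boom, T sinθ, produces torque. sin 60° = 0.866.
Setting net torque to zero: T × 3.2 × 0.866 = 1116 → T = 1116 / 2.771 = 403 N.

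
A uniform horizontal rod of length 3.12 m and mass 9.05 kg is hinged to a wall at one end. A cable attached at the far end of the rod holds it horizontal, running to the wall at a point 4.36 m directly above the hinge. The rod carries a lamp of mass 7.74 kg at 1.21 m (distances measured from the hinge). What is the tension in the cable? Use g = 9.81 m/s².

T ≈ 90.8 N

Take moments about the hinge.
Beam weight: 9.05 × 9.81 = 88.78 N down at 1.56 m → arm 1.56 m, τ = 88.78 × 1.56 = 138.5 N·m clockwise.
Lamp: 7.74 × 9.81 = 75.93 N down at 1.21 m → arm 1.21 m, τ = 75.93 × 1.21 = 91.88 N·m clockwise.
Total clockwise load moment = 230.4 N·m.
The cable tension T acts at 3.12 m; only its component perpendicular to the rod, T sinθ, produces torque. sinθ = h/√(h²+d²) = 4.36/√(4.36²+3.12²) = 0.8132.
For rotational equilibrium, T × 3.12 × 0.8132 = 230.4, so T = 230.4 / 2.537 = 90.8 N.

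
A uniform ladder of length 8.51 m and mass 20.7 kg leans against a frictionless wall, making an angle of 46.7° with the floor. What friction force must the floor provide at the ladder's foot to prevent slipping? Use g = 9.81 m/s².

f ≈ 95.7 N

Taking torques about the foot of the ladder:
Ladder weight 20.7×9.81 = 203.1 N acts at 4.255 m along the ladder; its horizontal arm is 4.255·cos46.7° = 2.918 m → τ = 592.6 N·m clockwise.
Wall normal N acts horizontally at the top; its moment arm is the height L sinθ = 8.51·sin46.7° = 6.193 m, counterclockwise.
Στ = 0 ⇒ N × 6.193 = 592.6 ⇒ N = 95.7 N.
ΣFx = 0: friction at the foot balances the wall's push, so f = N_wall = 95.7 N.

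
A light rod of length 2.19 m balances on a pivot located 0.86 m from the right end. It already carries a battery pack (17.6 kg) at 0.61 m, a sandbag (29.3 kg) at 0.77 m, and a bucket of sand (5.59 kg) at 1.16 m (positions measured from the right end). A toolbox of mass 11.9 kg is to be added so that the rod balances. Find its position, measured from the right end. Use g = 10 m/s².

x ≈ 1.31 m from the right end

Choose the pivot (at 0.86 m from the right end) as the axis so the support reaction has zero arm there.
Battery pack: 17.6 × 10 = 176 N down at 0.61 m → arm 0.25 m, τ = 176 × 0.25 = 44 N·m clockwise.
Sandbag: 29.3 × 10 = 293 N down at 0.77 m → arm 0.09 m, τ = 293 × 0.09 = 26.37 N·m clockwise.
Bucket of sand: 5.59 × 10 = 55.9 N down at 1.16 m → arm 0.3 m, τ = 55.9 × 0.3 = 16.77 N·m counterclockwise.
Net moment of existing loads = 53.6 N·m clockwise.
The toolbox weighs 11.9 × 10 = 119 N and must supply an equal counterclockwise moment, so its lever arm about the pivot is 53.6 / 119 = 0.45 m.
That puts it at 0.86 + 0.45 = 1.31 m from the right end.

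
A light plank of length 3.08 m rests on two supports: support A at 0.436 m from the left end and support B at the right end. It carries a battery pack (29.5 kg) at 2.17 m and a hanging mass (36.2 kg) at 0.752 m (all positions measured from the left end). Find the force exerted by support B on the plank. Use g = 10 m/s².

About support A:
Battery pack: 29.5 × 10 = 295 N down at 2.17 m → arm 1.734 m, τ = 295 × 1.734 = 511.5 N·m clockwise.
Hanging mass: 36.2 × 10 = 362 N down at 0.752 m → arm 0.316 m, τ = 362 × 0.316 = 114.4 N·m clockwise.
Net load moment about support A = 625.9 N·m clockwise.
Reaction R at support B is upward at 3.08 m, arm 2.644 m → moment R × 2.644 counterclockwise.
Setting net torque to zero: R × 2.644 = 625.9 → R = 237 N.

R_B ≈ 237 N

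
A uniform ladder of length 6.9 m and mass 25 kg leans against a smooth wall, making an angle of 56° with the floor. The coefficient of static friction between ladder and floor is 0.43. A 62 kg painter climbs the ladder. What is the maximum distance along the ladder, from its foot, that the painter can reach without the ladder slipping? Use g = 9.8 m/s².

d ≈ 4.78 m

Sum moments about the foot of the ladder (the floor normal and friction both act there and drop out).
Ladder weight 25×9.8 = 245 N acts at 3.45 m along the ladder; its horizontal arm is 3.45·cos56° = 1.929 m → τ = 472.6 N·m clockwise.
Painter weight 62×9.8 = 607.6 N at distance d → arm d·cos56° → τ = 607.6·d·0.5592 clockwise.
Wall normal N at the top has arm L sinθ = 5.72 m counterclockwise, so Στ = 0 gives N·5.72 = 472.6 + 339.8·d.
ΣFy = 0 ⇒ N_floor = 852.6 N, so the maximum friction is μ_s·N_floor = 0.43×852.6 = 366.6 N. ΣFx = 0 ⇒ N_wall = f, so at the slipping point N = 366.6 N.
Substituting: 366.6×5.72 = 472.6 + 339.8·d ⇒ d = (2097 − 472.6) / 339.8 = 4.78 m.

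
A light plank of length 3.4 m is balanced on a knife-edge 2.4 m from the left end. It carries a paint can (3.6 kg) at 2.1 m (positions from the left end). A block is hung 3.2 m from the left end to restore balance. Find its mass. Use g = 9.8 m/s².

m ≈ 1.35 kg

Taking torques about the knife-edge (at 2.4 m from the left end):
Paint can: 3.6 × 9.8 = 35.28 N down at 2.1 m → arm 0.3 m, τ = 35.28 × 0.3 = 10.58 N·m counterclockwise.
Net moment of known loads = 10.58 N·m counterclockwise.
An unknown mass m at 3.2 m has arm 0.8 m; its moment is m·g·0.8 clockwise.
For rotational equilibrium, m × 9.8 × 0.8 = 10.58, so m = 10.58 / (9.8 × 0.8) = 1.35 kg.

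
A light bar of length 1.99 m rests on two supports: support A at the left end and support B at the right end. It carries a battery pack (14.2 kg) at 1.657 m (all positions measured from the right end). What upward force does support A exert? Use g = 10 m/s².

Choose support B as the axis so its reaction then has zero moment arm.
Battery pack: 14.2 × 10 = 142 N down at 1.657 m → arm 1.657 m, τ = 142 × 1.657 = 235.3 N·m counterclockwise.
Net load moment about support B = 235.3 N·m counterclockwise.
Reaction R at support A is upward at 1.99 m, arm 1.99 m → moment R × 1.99 clockwise.
Balancing moments: R × 1.99 = 235.3, giving R = 118 N.

R_A ≈ 118 N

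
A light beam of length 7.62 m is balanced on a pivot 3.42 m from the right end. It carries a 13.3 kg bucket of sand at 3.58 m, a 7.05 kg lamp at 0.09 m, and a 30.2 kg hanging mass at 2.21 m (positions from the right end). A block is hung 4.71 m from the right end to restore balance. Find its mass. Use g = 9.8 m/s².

Take moments about the pivot (at 3.42 m from the right end).
Bucket of sand: 13.3 × 9.8 = 130.3 N down at 3.58 m → arm 0.16 m, τ = 130.3 × 0.16 = 20.85 N·m counterclockwise.
Lamp: 7.05 × 9.8 = 69.09 N down at 0.09 m → arm 3.33 m, τ = 69.09 × 3.33 = 230.1 N·m clockwise.
Hanging mass: 30.2 × 9.8 = 296 N down at 2.21 m → arm 1.21 m, τ = 296 × 1.21 = 358.2 N·m clockwise.
Net moment of known loads = 567.5 N·m clockwise.
An unknown mass m at 4.71 m has arm 1.29 m; its moment is m·g·1.29 counterclockwise.
For rotational equilibrium, m × 9.8 × 1.29 = 567.5, so m = 567.5 / (9.8 × 1.29) = 44.9 kg.

m ≈ 44.9 kg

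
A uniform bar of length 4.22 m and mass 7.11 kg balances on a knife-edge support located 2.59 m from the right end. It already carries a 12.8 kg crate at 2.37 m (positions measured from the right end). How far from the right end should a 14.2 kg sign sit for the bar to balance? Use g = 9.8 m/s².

x ≈ 3.03 m from the right end

About the knife-edge support (at 2.59 m from the right end):
Beam weight: 7.11 × 9.8 = 69.68 N down at 2.11 m → arm 0.48 m, τ = 69.68 × 0.48 = 33.45 N·m clockwise.
Crate: 12.8 × 9.8 = 125.4 N down at 2.37 m → arm 0.22 m, τ = 125.4 × 0.22 = 27.59 N·m clockwise.
Net moment of existing loads = 61.04 N·m clockwise.
The sign weighs 14.2 × 9.8 = 139.2 N and must supply an equal counterclockwise moment, so its lever arm about the knife-edge support is 61.04 / 139.2 = 0.439 m.
That puts it at 2.59 + 0.439 = 3.03 m from the right end.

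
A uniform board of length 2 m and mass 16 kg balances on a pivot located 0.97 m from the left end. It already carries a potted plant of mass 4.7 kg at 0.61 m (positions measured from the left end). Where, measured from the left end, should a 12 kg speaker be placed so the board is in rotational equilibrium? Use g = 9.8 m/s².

Take moments about the pivot (at 0.97 m from the left end).
Beam weight: 16 × 9.8 = 156.8 N down at 1 m → arm 0.03 m, τ = 156.8 × 0.03 = 4.704 N·m clockwise.
Potted plant: 4.7 × 9.8 = 46.06 N down at 0.61 m → arm 0.36 m, τ = 46.06 × 0.36 = 16.58 N·m counterclockwise.
Net moment of existing loads = 11.88 N·m counterclockwise.
The speaker weighs 12 × 9.8 = 117.6 N and must supply an equal clockwise moment, so its lever arm about the pivot is 11.88 / 117.6 = 0.101 m.
That puts it at 0.97 + 0.101 = 1.07 m from the left end.

x ≈ 1.07 m from the left end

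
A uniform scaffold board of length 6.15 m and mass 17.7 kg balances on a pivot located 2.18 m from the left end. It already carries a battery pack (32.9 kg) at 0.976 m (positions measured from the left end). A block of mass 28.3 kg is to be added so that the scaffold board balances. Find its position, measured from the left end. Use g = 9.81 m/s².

x ≈ 3.02 m from the left end

Choose the pivot (at 2.18 m from the left end) as the axis so the support reaction has zero arm there.
Beam weight: 17.7 × 9.81 = 173.6 N down at 3.075 m → arm 0.895 m, τ = 173.6 × 0.895 = 155.4 N·m clockwise.
Battery pack: 32.9 × 9.81 = 322.7 N down at 0.976 m → arm 1.204 m, τ = 322.7 × 1.204 = 388.5 N·m counterclockwise.
Net moment of existing loads = 233.1 N·m counterclockwise.
The block weighs 28.3 × 9.81 = 277.6 N and must supply an equal clockwise moment, so its lever arm about the pivot is 233.1 / 277.6 = 0.84 m.
That puts it at 2.18 + 0.84 = 3.02 m from the left end.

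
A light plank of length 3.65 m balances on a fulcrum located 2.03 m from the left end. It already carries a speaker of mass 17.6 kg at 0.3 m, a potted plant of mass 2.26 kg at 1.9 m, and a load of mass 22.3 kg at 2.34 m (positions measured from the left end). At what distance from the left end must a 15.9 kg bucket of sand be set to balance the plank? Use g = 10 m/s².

x ≈ 3.53 m from the left end

About the fulcrum (at 2.03 m from the left end):
Speaker: 17.6 × 10 = 176 N down at 0.3 m → arm 1.73 m, τ = 176 × 1.73 = 304.5 N·m counterclockwise.
Potted plant: 2.26 × 10 = 22.6 N down at 1.9 m → arm 0.13 m, τ = 22.6 × 0.13 = 2.938 N·m counterclockwise.
Load: 22.3 × 10 = 223 N down at 2.34 m → arm 0.31 m, τ = 223 × 0.31 = 69.13 N·m clockwise.
Net moment of existing loads = 238.3 N·m counterclockwise.
The bucket of sand weighs 15.9 × 10 = 159 N and must supply an equal clockwise moment, so its lever arm about the fulcrum is 238.3 / 159 = 1.5 m.
That puts it at 2.03 + 1.5 = 3.53 m from the left end.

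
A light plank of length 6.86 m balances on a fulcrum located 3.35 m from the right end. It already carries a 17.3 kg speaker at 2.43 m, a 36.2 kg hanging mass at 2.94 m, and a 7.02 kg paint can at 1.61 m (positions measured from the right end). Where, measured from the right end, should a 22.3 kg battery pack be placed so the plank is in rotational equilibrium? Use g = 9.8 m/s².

Choose the fulcrum (at 3.35 m from the right end) as the axis so the support reaction has zero arm there.
Speaker: 17.3 × 9.8 = 169.5 N down at 2.43 m → arm 0.92 m, τ = 169.5 × 0.92 = 155.9 N·m clockwise.
Hanging mass: 36.2 × 9.8 = 354.8 N down at 2.94 m → arm 0.41 m, τ = 354.8 × 0.41 = 145.5 N·m clockwise.
Paint can: 7.02 × 9.8 = 68.8 N down at 1.61 m → arm 1.74 m, τ = 68.8 × 1.74 = 119.7 N·m clockwise.
Net moment of existing loads = 421.1 N·m clockwise.
The battery pack weighs 22.3 × 9.8 = 218.5 N and must supply an equal counterclockwise moment, so its lever arm about the fulcrum is 421.1 / 218.5 = 1.93 m.
That puts it at 3.35 + 1.93 = 5.28 m from the right end.

x ≈ 5.28 m from the right end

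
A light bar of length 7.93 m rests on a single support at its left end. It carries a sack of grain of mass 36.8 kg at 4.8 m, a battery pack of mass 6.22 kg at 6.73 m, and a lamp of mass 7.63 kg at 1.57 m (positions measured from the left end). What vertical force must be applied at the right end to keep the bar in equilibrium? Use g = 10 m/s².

Choose the left end as the axis so the unknown pivot reaction has zero arm there.
Sack of grain: 36.8 × 10 = 368 N down at 4.8 m → arm 4.8 m, τ = 368 × 4.8 = 1766 N·m clockwise.
Battery pack: 6.22 × 10 = 62.2 N down at 6.73 m → arm 6.73 m, τ = 62.2 × 6.73 = 418.6 N·m clockwise.
Lamp: 7.63 × 10 = 76.3 N down at 1.57 m → arm 1.57 m, τ = 76.3 × 1.57 = 119.8 N·m clockwise.
Net moment of the loads = 2304 N·m clockwise.
The upward force F acts at the right end, arm 7.93 m, giving F × 7.93 counterclockwise.
For rotational equilibrium, F × 7.93 = 2304, so F = 2304 / 7.93 = 291 N.

F ≈ 291 N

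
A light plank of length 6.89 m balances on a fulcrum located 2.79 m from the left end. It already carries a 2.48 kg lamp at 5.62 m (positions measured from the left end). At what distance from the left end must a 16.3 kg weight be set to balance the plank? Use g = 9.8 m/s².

Sum moments about the fulcrum (at 2.79 m from the left end) (the support reaction has zero arm there).
Lamp: 2.48 × 9.8 = 24.3 N down at 5.62 m → arm 2.83 m, τ = 24.3 × 2.83 = 68.77 N·m clockwise.
Net moment of existing loads = 68.77 N·m clockwise.
The weight weighs 16.3 × 9.8 = 159.7 N and must supply an equal counterclockwise moment, so its lever arm about the fulcrum is 68.77 / 159.7 = 0.431 m.
That puts it at 2.79 − 0.431 = 2.36 m from the left end.

x ≈ 2.36 m from the left end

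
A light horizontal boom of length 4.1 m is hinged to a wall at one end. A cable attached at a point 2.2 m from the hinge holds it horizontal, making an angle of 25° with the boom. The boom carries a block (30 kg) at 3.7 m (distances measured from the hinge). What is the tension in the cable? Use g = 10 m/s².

Sum moments about the hinge (the unknown hinge reaction has zero arm there).
Block: 30 × 10 = 300 N down at 3.7 m → arm 3.7 m, τ = 300 × 3.7 = 1110 N·m clockwise.
Total clockwise load moment = 1110 N·m.
The cable tension T acts at 2.2 m; only its component perpendicular to the boom, T sinθ, produces torque. sin 25° = 0.4226.
For rotational equilibrium, T × 2.2 × 0.4226 = 1110, so T = 1110 / 0.9297 = 1190 N.

T ≈ 1190 N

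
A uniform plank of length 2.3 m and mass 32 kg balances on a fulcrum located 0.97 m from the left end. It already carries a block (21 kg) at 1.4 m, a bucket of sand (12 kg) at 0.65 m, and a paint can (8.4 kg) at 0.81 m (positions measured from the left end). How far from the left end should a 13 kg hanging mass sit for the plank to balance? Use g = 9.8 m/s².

About the fulcrum (at 0.97 m from the left end):
Beam weight: 32 × 9.8 = 313.6 N down at 1.15 m → arm 0.18 m, τ = 313.6 × 0.18 = 56.45 N·m clockwise.
Block: 21 × 9.8 = 205.8 N down at 1.4 m → arm 0.43 m, τ = 205.8 × 0.43 = 88.49 N·m clockwise.
Bucket of sand: 12 × 9.8 = 117.6 N down at 0.65 m → arm 0.32 m, τ = 117.6 × 0.32 = 37.63 N·m counterclockwise.
Paint can: 8.4 × 9.8 = 82.32 N down at 0.81 m → arm 0.16 m, τ = 82.32 × 0.16 = 13.17 N·m counterclockwise.
Net moment of existing loads = 94.14 N·m clockwise.
The hanging mass weighs 13 × 9.8 = 127.4 N and must supply an equal counterclockwise moment, so its lever arm about the fulcrum is 94.14 / 127.4 = 0.739 m.
That puts it at 0.97 − 0.739 = 0.231 m from the left end.

x ≈ 0.231 m from the left end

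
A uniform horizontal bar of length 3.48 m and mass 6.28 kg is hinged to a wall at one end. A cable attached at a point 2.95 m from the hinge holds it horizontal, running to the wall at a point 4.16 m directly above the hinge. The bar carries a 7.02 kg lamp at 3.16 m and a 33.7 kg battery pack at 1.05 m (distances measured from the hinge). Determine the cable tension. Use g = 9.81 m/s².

About the hinge:
Beam weight: 6.28 × 9.81 = 61.61 N down at 1.74 m → arm 1.74 m, τ = 61.61 × 1.74 = 107.2 N·m clockwise.
Lamp: 7.02 × 9.81 = 68.87 N down at 3.16 m → arm 3.16 m, τ = 68.87 × 3.16 = 217.6 N·m clockwise.
Battery pack: 33.7 × 9.81 = 330.6 N down at 1.05 m → arm 1.05 m, τ = 330.6 × 1.05 = 347.1 N·m clockwise.
Total clockwise load moment = 671.9 N·m.
The cable tension T acts at 2.95 m; only its component perpendicular to the bar, T sinθ, produces torque. sinθ = h/√(h²+d²) = 4.16/√(4.16²+2.95²) = 0.8157.
Setting net torque to zero: T × 2.95 × 0.8157 = 671.9 → T = 671.9 / 2.406 = 279 N.

T ≈ 279 N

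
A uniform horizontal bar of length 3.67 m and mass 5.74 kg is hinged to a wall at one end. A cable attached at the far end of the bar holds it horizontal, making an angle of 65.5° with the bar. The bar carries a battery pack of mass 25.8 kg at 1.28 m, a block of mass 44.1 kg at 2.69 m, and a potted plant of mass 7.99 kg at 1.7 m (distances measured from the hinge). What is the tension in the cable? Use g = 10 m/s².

T ≈ 526 N

Sum moments about the hinge (the unknown hinge reaction has zero arm there).
Beam weight: 5.74 × 10 = 57.4 N down at 1.835 m → arm 1.835 m, τ = 57.4 × 1.835 = 105.3 N·m clockwise.
Battery pack: 25.8 × 10 = 258 N down at 1.28 m → arm 1.28 m, τ = 258 × 1.28 = 330.2 N·m clockwise.
Block: 44.1 × 10 = 441 N down at 2.69 m → arm 2.69 m, τ = 441 × 2.69 = 1186 N·m clockwise.
Potted plant: 7.99 × 10 = 79.9 N down at 1.7 m → arm 1.7 m, τ = 79.9 × 1.7 = 135.8 N·m clockwise.
Total clockwise load moment = 1757 N·m.
The cable tension T acts at 3.67 m; only its component perpendicular to the bar, T sinθ, produces torque. sin 65.5° = 0.91.
Στ = 0 ⇒ T × 3.67 × 0.91 = 1757 ⇒ T = 1757 / 3.34 = 526 N.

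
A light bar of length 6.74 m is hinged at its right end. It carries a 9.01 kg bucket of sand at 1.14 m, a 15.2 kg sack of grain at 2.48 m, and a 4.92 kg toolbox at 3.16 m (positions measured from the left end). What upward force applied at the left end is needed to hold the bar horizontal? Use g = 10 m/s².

Take moments about the right end.
Bucket of sand: 9.01 × 10 = 90.1 N down at 1.14 m → arm 5.6 m, τ = 90.1 × 5.6 = 504.6 N·m counterclockwise.
Sack of grain: 15.2 × 10 = 152 N down at 2.48 m → arm 4.26 m, τ = 152 × 4.26 = 647.5 N·m counterclockwise.
Toolbox: 4.92 × 10 = 49.2 N down at 3.16 m → arm 3.58 m, τ = 49.2 × 3.58 = 176.1 N·m counterclockwise.
Net moment of the loads = 1328 N·m counterclockwise.
The upward force F acts at the left end, arm 6.74 m, giving F × 6.74 clockwise.
Στ = 0 ⇒ F × 6.74 = 1328 ⇒ F = 1328 / 6.74 = 197 N.

F ≈ 197 N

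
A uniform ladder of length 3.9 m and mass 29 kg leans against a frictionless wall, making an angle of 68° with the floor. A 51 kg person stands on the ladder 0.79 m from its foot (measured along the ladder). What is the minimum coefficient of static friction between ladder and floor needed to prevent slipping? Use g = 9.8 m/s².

μ_min ≈ 0.125

Take moments about the foot of the ladder.
Ladder weight 29×9.8 = 284.2 N acts at 1.95 m along the ladder; its horizontal arm is 1.95·cos68° = 0.7305 m → τ = 207.6 N·m clockwise.
Person: 51×9.8 = 499.8 N at 0.79 m → arm 0.2959 m → τ = 147.9 N·m clockwise.
Wall normal N acts horizontally at the top; its moment arm is the height L sinθ = 3.9·sin68° = 3.616 m, counterclockwise.
For rotational equilibrium, N × 3.616 = 355.5, so N = 98.31 N.
ΣFx = 0 ⇒ f = N_wall = 98.31 N. ΣFy = 0 ⇒ N_floor = 784 N.
μ_min = f / N_floor = 98.31 / 784 = 0.125.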